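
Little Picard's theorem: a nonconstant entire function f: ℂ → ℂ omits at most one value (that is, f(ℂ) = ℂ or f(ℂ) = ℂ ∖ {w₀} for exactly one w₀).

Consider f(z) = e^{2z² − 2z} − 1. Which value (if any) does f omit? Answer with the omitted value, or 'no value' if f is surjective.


Little Picard bounds the complement of f(ℂ) to at most one point.
The exponent g(z) = 2z² − 2z is a nonconstant polynomial, hence surjective onto ℂ. So e^{g(z)} takes every value in {e^w : w ∈ ℂ} = ℂ ∖ {0}. Adding -1 shifts the range to ℂ ∖ {-1}. f omits exactly -1.

Omitted value: -1.


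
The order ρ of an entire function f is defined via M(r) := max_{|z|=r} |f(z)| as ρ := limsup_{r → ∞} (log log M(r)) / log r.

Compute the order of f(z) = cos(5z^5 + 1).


Write cos(w) = (e^{iw} ± e^{−iw})/(2 or 2i), so |cos(w)| ≤ e^{|w|}. With w = 5z^5 + 1, |w| ≤ 5r^5 + 1 on |z|=r, giving M(r) ≤ e^{5r^5 + 1} and ρ ≤ 5. For the lower bound, choose z on |z|=r with 5z^5 purely imaginary of modulus 5r^5; then |cos(5z^5 + 1)| grows like e^{5r^5}/2, so ρ ≥ 5. Hence ρ = 5.
Therefore ρ = 5.

Order ρ = 5.


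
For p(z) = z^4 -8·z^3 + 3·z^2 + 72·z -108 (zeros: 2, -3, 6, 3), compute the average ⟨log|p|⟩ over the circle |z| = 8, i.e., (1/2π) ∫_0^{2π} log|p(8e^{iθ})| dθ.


Zeros: -3, 2, 3, 6; r = 8.
Inside |z| < r: -3, 2, 3, 6. Outside (|z| ≥ r): ∅.
p(0) = -108, so log|p(0)| = log(108) = 4.6821.
Apply Jensen: I(r) = log|p(0)| + Σ_k log(r/|z_k|), summed over zeros inside |z| < r.
  log(r/|z_k|) for z_k = 2: log(8/2) = 1.3863
  log(r/|z_k|) for z_k = -3: log(8/3) = 0.9808
  log(r/|z_k|) for z_k = 6: log(8/6) = 0.2877
  log(r/|z_k|) for z_k = 3: log(8/3) = 0.9808
Sum over inside zeros: 3.6356.
I(r) = log|p(0)| + (inside sum) = 4.6821 + 3.6356 = 8.3178.
Closed form (all zeros inside, monic): I(r) = n·log(r) = 4·log(8) = 8.3178. ✓

I(r) ≈ 8.3178.


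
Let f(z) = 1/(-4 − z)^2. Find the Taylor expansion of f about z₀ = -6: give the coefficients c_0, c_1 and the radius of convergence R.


Let w = z − z₀, so z = z₀ + w.
Then -4 − z = -4 − (z₀ + w) = (-4 − z₀) − w = 2 − w.
f(z) = 1/(2 − w)^2 = (1/(2)^2) · (1 − w/(2))^{−2}.
By the binomial series (1−u)^{−2} = Σ_{n≥0} C(n+1, 1) u^n for |u|<1, with u = w/(2):
  c_n = C(n+1, 1) / (2)^(n+2).
  c_0 = 1/(2)^2 = 1/4.
  c_1 = 2/(2)^3 = 1/4.
The series is valid for |w/d| < 1, i.e. |z − z₀| < |d|.
Radius of convergence: R = |-4 − z₀| = |2| = 2 (distance from z₀ to the singularity z = -4).

c_0 = 1/4, c_1 = 1/4; R = 2.


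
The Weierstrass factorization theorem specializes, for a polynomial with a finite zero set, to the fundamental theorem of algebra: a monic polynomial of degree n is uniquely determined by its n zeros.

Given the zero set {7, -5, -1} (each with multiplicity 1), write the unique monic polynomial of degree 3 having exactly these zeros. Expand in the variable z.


The polynomial is p(z) = ∏_{α ∈ S} (z − α), where S = {7, -5, -1}.
Expanding the product yields: p(z) = z^3 -z^2 -37·z -35.
The resulting polynomial has degree 3 and real coefficients as required.

p(z) = z^3 -z^2 -37·z -35.


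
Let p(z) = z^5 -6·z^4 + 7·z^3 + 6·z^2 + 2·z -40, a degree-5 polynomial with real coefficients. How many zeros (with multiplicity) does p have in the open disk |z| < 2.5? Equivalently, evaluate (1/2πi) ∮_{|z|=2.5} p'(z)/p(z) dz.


The zeros of p are: (2 + 1i), (2 - 1i), 4, (-1 + 1i), (-1 - 1i).
Their magnitudes are: 2.236, 2.236, 4, 1.414, 1.414.
Zeros with |z| < R = 2.5: (2 + 1i), (2 - 1i), (-1 + 1i), (-1 - 1i).
Count = 4.
By the argument principle, (1/2πi) ∮_{|z|=R} p'(z)/p(z) dz equals exactly this count.

Number of zeros inside |z| < 2.5: 4.


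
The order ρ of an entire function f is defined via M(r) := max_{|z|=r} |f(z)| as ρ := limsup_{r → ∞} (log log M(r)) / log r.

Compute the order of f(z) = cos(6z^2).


Write cos(w) = (e^{iw} ± e^{−iw})/(2 or 2i), so |cos(w)| ≤ e^{|w|}. With w = 6z^2, |w| ≤ 6r^2 + 0 on |z|=r, giving M(r) ≤ e^{6r^2 + 0} and ρ ≤ 2. For the lower bound, choose z on |z|=r with 6z^2 purely imaginary of modulus 6r^2; then |cos(6z^2)| grows like e^{6r^2}/2, so ρ ≥ 2. Hence ρ = 2.
Therefore ρ = 2.

Order ρ = 2.


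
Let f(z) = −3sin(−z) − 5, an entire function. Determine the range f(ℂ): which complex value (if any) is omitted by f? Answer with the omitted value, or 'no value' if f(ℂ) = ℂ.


Little Picard bounds the complement of f(ℂ) to at most one point.
sin is entire and surjective onto ℂ: for every w ∈ ℂ, sin(ζ) = w has a solution ζ ∈ ℂ (e.g., via the complex inverse arcsin). With ζ = −z this gives z = ζ/(-1). Then -3·sin(−z) takes every value in -3·ℂ = ℂ, and adding -5 is a bijection of ℂ. So f is surjective and omits no value. (Note: only on the real line is sin bounded by [−1, 1].)

Omitted value: no value.


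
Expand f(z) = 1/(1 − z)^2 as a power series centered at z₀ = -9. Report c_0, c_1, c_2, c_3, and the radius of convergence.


Let w = z − z₀, so z = z₀ + w.
Then 1 − z = 1 − (z₀ + w) = (1 − z₀) − w = 10 − w.
f(z) = 1/(10 − w)^2 = (1/(10)^2) · (1 − w/(10))^{−2}.
By the binomial series (1−u)^{−2} = Σ_{n≥0} C(n+1, 1) u^n for |u|<1, with u = w/(10):
  c_n = C(n+1, 1) / (10)^(n+2).
  c_0 = 1/(10)^2 = 1/100.
  c_1 = 2/(10)^3 = 1/500.
  c_2 = 3/(10)^4 = 3/10000.
  c_3 = 4/(10)^5 = 1/25000.
The series is valid for |w/d| < 1, i.e. |z − z₀| < |d|.
Radius of convergence: R = |1 − z₀| = |10| = 10 (distance from z₀ to the singularity z = 1).

c_0 = 1/100, c_1 = 1/500, c_2 = 3/10000, c_3 = 1/25000; R = 10.


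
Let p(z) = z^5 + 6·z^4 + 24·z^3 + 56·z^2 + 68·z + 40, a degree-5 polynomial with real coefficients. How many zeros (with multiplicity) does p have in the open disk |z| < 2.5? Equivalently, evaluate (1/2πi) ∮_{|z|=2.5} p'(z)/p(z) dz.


The zeros of p are: -2, (-1 + 3i), (-1 - 3i), (-1 + 1i), (-1 - 1i).
Their magnitudes are: 2, 3.162, 3.162, 1.414, 1.414.
Zeros with |z| < R = 2.5: -2, (-1 + 1i), (-1 - 1i).
Count = 3.
By the argument principle, (1/2πi) ∮_{|z|=R} p'(z)/p(z) dz equals exactly this count.

Number of zeros inside |z| < 2.5: 3.


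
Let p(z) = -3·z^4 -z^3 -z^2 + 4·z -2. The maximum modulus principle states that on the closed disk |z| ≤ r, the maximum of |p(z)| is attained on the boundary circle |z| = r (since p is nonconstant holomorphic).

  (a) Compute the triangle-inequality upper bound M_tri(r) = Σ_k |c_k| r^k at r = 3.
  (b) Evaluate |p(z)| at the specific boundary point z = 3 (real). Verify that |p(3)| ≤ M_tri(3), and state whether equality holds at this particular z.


Coefficients: c_0 = -2, c_1 = 4, c_2 = -1, c_3 = -1, c_4 = -3. Radius r = 3.
Part (a). Triangle bound: M_tri(r) = Σ_k |c_k| r^k
  = |-2|·3^0 + |4|·3^1 + |-1|·3^2 + |-1|·3^3 + |-3|·3^4
  = 2 + 12 + 9 + 27 + 243 = 293.
This bounds M(r) := max_{|z|=r} |p(z)| from above; equality holds iff all terms c_k z^k can be made to align in phase at a single z on |z|=r.
Part (b). At z = 3 (real, on the circle |z| = r):
  p(3) = (-2)·3^0 + (4)·3^1 + (-1)·3^2 + (-1)·3^3 + (-3)·3^4 = -269.
  |p(3)| = 269.
Check: |p(3)| = 269 ≤ 293 = M_tri(3). ✓ Equality does not hold at z = 3 (the coefficients have mixed signs, so the terms do not all align in phase there).

M_tri(3) = 293; |p(3)| = 269; equality at z=3: no.


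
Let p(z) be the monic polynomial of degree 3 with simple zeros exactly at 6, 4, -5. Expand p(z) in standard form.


The polynomial is p(z) = ∏_{α ∈ S} (z − α), where S = {6, 4, -5}.
Expanding the product yields: p(z) = z^3 -5·z^2 -26·z + 120.
The resulting polynomial has degree 3 and real coefficients as required.

p(z) = z^3 -5·z^2 -26·z + 120.


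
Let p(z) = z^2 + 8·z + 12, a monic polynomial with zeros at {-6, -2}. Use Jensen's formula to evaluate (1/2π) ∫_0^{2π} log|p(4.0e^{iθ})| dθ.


Zeros: -6, -2; r = 4.0.
Inside |z| < r: -2. Outside (|z| ≥ r): -6.
p(0) = 12, so log|p(0)| = log(12) = 2.4849.
Apply Jensen: I(r) = log|p(0)| + Σ_k log(r/|z_k|), summed over zeros inside |z| < r.
  log(r/|z_k|) for z_k = -2: log(4.0/2) = 0.6931
  Outside zeros (-6) contribute nothing to the Jensen sum.
Sum over inside zeros: 0.6931.
I(r) = log|p(0)| + (inside sum) = 2.4849 + 0.6931 = 3.1781.
Note: since some zeros are outside |z| ≤ r, the simplified n·log(r) form does NOT apply — only the inside zeros contribute.

I(r) ≈ 3.1781.


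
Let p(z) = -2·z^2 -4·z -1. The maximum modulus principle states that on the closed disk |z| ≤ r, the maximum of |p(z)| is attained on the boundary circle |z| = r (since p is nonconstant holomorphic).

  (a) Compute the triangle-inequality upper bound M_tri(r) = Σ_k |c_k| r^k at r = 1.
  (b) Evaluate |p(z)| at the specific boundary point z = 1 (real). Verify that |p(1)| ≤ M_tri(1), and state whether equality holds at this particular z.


Coefficients: c_0 = -1, c_1 = -4, c_2 = -2. Radius r = 1.
Part (a). Triangle bound: M_tri(r) = Σ_k |c_k| r^k
  = |-1|·1^0 + |-4|·1^1 + |-2|·1^2
  = 1 + 4 + 2 = 7.
This bounds M(r) := max_{|z|=r} |p(z)| from above; equality holds iff all terms c_k z^k can be made to align in phase at a single z on |z|=r.
Part (b). At z = 1 (real, on the circle |z| = r):
  p(1) = (-1)·1^0 + (-4)·1^1 + (-2)·1^2 = -7.
  |p(1)| = 7.
Since all nonzero coefficients share the same sign, |p(1)| = 7 = M_tri(1); the triangle bound is attained at z = 1, so in fact M(r) = 7.

M_tri(1) = 7; |p(1)| = 7; equality at z=1: yes.


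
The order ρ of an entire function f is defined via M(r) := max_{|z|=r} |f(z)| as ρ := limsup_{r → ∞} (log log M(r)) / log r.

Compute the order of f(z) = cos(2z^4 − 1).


Write cos(w) = (e^{iw} ± e^{−iw})/(2 or 2i), so |cos(w)| ≤ e^{|w|}. With w = 2z^4 − 1, |w| ≤ 2r^4 + 1 on |z|=r, giving M(r) ≤ e^{2r^4 + 1} and ρ ≤ 4. For the lower bound, choose z on |z|=r with 2z^4 purely imaginary of modulus 2r^4; then |cos(2z^4 − 1)| grows like e^{2r^4}/2, so ρ ≥ 4. Hence ρ = 4.
Therefore ρ = 4.

Order ρ = 4.


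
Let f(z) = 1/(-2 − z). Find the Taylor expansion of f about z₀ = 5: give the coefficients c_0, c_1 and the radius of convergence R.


Let w = z − z₀, so z = z₀ + w.
Then -2 − z = -2 − (z₀ + w) = (-2 − z₀) − w = -7 − w.
f(z) = 1/(-7 − w) = (1/(-7)) · 1/(1 − w/(-7)) = Σ_{n≥0} w^n / (-7)^(n+1).
So c_n = 1/(-7)^(n+1):
  c_0 = 1/(-7)^1 = -1/7.
  c_1 = 1/(-7)^2 = 1/49.
The series is valid for |w/d| < 1, i.e. |z − z₀| < |d|.
Radius of convergence: R = |-2 − z₀| = |-7| = 7 (distance from z₀ to the singularity z = -2).

c_0 = -1/7, c_1 = 1/49; R = 7.


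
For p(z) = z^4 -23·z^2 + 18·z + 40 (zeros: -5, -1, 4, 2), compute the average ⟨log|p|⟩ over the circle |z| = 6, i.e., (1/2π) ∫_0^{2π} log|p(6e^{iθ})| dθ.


Zeros: -5, -1, 2, 4; r = 6.
Inside |z| < r: -5, -1, 2, 4. Outside (|z| ≥ r): ∅.
p(0) = 40, so log|p(0)| = log(40) = 3.6889.
Apply Jensen: I(r) = log|p(0)| + Σ_k log(r/|z_k|), summed over zeros inside |z| < r.
  log(r/|z_k|) for z_k = -5: log(6/5) = 0.1823
  log(r/|z_k|) for z_k = -1: log(6/1) = 1.7918
  log(r/|z_k|) for z_k = 4: log(6/4) = 0.4055
  log(r/|z_k|) for z_k = 2: log(6/2) = 1.0986
Sum over inside zeros: 3.4782.
I(r) = log|p(0)| + (inside sum) = 3.6889 + 3.4782 = 7.1670.
Closed form (all zeros inside, monic): I(r) = n·log(r) = 4·log(6) = 7.1670. ✓

I(r) ≈ 7.1670.


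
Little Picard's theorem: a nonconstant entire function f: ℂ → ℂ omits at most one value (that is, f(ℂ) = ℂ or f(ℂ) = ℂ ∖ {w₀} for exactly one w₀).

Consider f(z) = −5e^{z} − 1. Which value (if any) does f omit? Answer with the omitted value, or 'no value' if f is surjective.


Little Picard bounds the complement of f(ℂ) to at most one point.
e^{z} is never zero on ℂ, so -5·e^{z} takes every value in ℂ ∖ {0}. Adding -1 shifts the range to ℂ ∖ {-1}. Thus f omits exactly the value -1.

Omitted value: -1.


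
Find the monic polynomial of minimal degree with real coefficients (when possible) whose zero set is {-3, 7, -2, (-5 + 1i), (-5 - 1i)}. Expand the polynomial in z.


The polynomial is p(z) = ∏_{α ∈ S} (z − α), where S = {-3, 7, -2, (-5 + 1i), (-5 - 1i)}.
Expanding the product yields: p(z) = z^5 + 8·z^4 -23·z^3 -384·z^2 -1174·z -1092.
Note conjugate pairs combine to real quadratics: (z − (-5+1i))(z − (-5−1i)) = z² + 10z + 26.
The resulting polynomial has degree 5 and real coefficients as required.

p(z) = z^5 + 8·z^4 -23·z^3 -384·z^2 -1174·z -1092.


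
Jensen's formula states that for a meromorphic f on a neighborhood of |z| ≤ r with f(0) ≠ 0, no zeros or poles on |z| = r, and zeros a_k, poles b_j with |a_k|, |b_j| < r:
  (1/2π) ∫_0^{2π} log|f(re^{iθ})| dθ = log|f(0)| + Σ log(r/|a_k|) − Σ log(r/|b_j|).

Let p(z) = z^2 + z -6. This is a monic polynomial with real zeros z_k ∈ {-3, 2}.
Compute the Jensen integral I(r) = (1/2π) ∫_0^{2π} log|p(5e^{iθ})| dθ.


Zeros: -3, 2; r = 5.
Inside |z| < r: -3, 2. Outside (|z| ≥ r): ∅.
p(0) = -6, so log|p(0)| = log(6) = 1.7918.
Apply Jensen: I(r) = log|p(0)| + Σ_k log(r/|z_k|), summed over zeros inside |z| < r.
  log(r/|z_k|) for z_k = -3: log(5/3) = 0.5108
  log(r/|z_k|) for z_k = 2: log(5/2) = 0.9163
Sum over inside zeros: 1.4271.
I(r) = log|p(0)| + (inside sum) = 1.7918 + 1.4271 = 3.2189.
Closed form (all zeros inside, monic): I(r) = n·log(r) = 2·log(5) = 3.2189. ✓

I(r) ≈ 3.2189.


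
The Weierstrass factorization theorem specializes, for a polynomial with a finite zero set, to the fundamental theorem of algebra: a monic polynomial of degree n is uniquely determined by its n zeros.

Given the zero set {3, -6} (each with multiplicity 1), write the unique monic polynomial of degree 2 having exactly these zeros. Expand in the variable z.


The polynomial is p(z) = ∏_{α ∈ S} (z − α), where S = {3, -6}.
Expanding the product yields: p(z) = z^2 + 3·z -18.
The resulting polynomial has degree 2 and real coefficients as required.

p(z) = z^2 + 3·z -18.


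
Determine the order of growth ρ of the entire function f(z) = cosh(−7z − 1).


cosh(w) is a linear combination of e^{iw} and e^{−iw} (or e^w, e^{−w} in the hyperbolic case), so |cosh(w)| ≤ e^{|w|}. With w = −7z − 1, |w| ≤ 7|z| + 1 = 7r + 1 on |z| = r, giving M(r) ≤ e^{7r + 1}, so ρ ≤ 1. On a suitable ray (z = it for sin/cos; z = t for sinh/cosh, t real → ∞), |cosh(−7z − 1)| grows like e^{7|t|}/2, so ρ ≥ 1. Hence ρ = 1.
Therefore ρ = 1.

Order ρ = 1.


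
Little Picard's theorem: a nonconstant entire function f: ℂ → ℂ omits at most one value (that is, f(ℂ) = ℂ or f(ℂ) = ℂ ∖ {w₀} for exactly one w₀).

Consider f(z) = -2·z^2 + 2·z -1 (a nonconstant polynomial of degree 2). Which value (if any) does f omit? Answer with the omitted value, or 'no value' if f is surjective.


Little Picard bounds the complement of f(ℂ) to at most one point.
For every w ∈ ℂ, the equation p(z) − w = 0 is a nonconstant polynomial in z and hence has at least one root by the fundamental theorem of algebra. So p is surjective onto ℂ, omitting no value.

Omitted value: no value.


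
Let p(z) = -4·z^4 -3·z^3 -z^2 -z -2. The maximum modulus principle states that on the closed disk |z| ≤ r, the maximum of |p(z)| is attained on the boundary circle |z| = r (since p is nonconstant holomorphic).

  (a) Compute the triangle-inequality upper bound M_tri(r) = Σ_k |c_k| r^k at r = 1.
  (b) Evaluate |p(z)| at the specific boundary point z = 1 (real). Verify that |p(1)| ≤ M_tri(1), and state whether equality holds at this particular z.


Coefficients: c_0 = -2, c_1 = -1, c_2 = -1, c_3 = -3, c_4 = -4. Radius r = 1.
Part (a). Triangle bound: M_tri(r) = Σ_k |c_k| r^k
  = |-2|·1^0 + |-1|·1^1 + |-1|·1^2 + |-3|·1^3 + |-4|·1^4
  = 2 + 1 + 1 + 3 + 4 = 11.
This bounds M(r) := max_{|z|=r} |p(z)| from above; equality holds iff all terms c_k z^k can be made to align in phase at a single z on |z|=r.
Part (b). At z = 1 (real, on the circle |z| = r):
  p(1) = (-2)·1^0 + (-1)·1^1 + (-1)·1^2 + (-3)·1^3 + (-4)·1^4 = -11.
  |p(1)| = 11.
Since all nonzero coefficients share the same sign, |p(1)| = 11 = M_tri(1); the triangle bound is attained at z = 1, so in fact M(r) = 11.

M_tri(1) = 11; |p(1)| = 11; equality at z=1: yes.


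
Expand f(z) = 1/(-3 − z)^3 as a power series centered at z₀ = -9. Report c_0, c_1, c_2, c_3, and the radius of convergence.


Let w = z − z₀, so z = z₀ + w.
Then -3 − z = -3 − (z₀ + w) = (-3 − z₀) − w = 6 − w.
f(z) = 1/(6 − w)^3 = (1/(6)^3) · (1 − w/(6))^{−3}.
By the binomial series (1−u)^{−3} = Σ_{n≥0} C(n+2, 2) u^n for |u|<1, with u = w/(6):
  c_n = C(n+2, 2) / (6)^(n+3).
  c_0 = 1/(6)^3 = 1/216.
  c_1 = 3/(6)^4 = 1/432.
  c_2 = 6/(6)^5 = 1/1296.
  c_3 = 10/(6)^6 = 5/23328.
The series is valid for |w/d| < 1, i.e. |z − z₀| < |d|.
Radius of convergence: R = |-3 − z₀| = |6| = 6 (distance from z₀ to the singularity z = -3).

c_0 = 1/216, c_1 = 1/432, c_2 = 1/1296, c_3 = 5/23328; R = 6.


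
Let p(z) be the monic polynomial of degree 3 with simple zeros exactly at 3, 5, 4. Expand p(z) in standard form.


The polynomial is p(z) = ∏_{α ∈ S} (z − α), where S = {3, 5, 4}.
Expanding the product yields: p(z) = z^3 -12·z^2 + 47·z -60.
The resulting polynomial has degree 3 and real coefficients as required.

p(z) = z^3 -12·z^2 + 47·z -60.


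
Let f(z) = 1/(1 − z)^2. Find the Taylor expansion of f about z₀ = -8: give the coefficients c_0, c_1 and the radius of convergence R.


Let w = z − z₀, so z = z₀ + w.
Then 1 − z = 1 − (z₀ + w) = (1 − z₀) − w = 9 − w.
f(z) = 1/(9 − w)^2 = (1/(9)^2) · (1 − w/(9))^{−2}.
By the binomial series (1−u)^{−2} = Σ_{n≥0} C(n+1, 1) u^n for |u|<1, with u = w/(9):
  c_n = C(n+1, 1) / (9)^(n+2).
  c_0 = 1/(9)^2 = 1/81.
  c_1 = 2/(9)^3 = 2/729.
The series is valid for |w/d| < 1, i.e. |z − z₀| < |d|.
Radius of convergence: R = |1 − z₀| = |9| = 9 (distance from z₀ to the singularity z = 1).

c_0 = 1/81, c_1 = 2/729; R = 9.


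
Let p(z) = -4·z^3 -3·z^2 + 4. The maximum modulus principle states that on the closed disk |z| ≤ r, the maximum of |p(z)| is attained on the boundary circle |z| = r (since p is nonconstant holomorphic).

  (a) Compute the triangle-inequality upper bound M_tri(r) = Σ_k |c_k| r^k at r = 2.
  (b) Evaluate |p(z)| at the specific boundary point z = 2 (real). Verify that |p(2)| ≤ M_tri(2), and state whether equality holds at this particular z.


Coefficients: c_0 = 4, c_1 = 0, c_2 = -3, c_3 = -4. Radius r = 2.
Part (a). Triangle bound: M_tri(r) = Σ_k |c_k| r^k
  = |4|·2^0 + |0|·2^1 + |-3|·2^2 + |-4|·2^3
  = 4 + 0 + 12 + 32 = 48.
This bounds M(r) := max_{|z|=r} |p(z)| from above; equality holds iff all terms c_k z^k can be made to align in phase at a single z on |z|=r.
Part (b). At z = 2 (real, on the circle |z| = r):
  p(2) = (4)·2^0 + (0)·2^1 + (-3)·2^2 + (-4)·2^3 = -40.
  |p(2)| = 40.
Check: |p(2)| = 40 ≤ 48 = M_tri(2). ✓ Equality does not hold at z = 2 (the coefficients have mixed signs, so the terms do not all align in phase there).

M_tri(2) = 48; |p(2)| = 40; equality at z=2: no.


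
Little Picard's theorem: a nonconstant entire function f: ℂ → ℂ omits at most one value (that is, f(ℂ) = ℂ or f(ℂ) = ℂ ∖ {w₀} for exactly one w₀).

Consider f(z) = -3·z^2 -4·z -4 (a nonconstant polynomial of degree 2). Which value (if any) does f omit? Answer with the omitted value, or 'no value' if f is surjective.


Little Picard bounds the complement of f(ℂ) to at most one point.
For every w ∈ ℂ, the equation p(z) − w = 0 is a nonconstant polynomial in z and hence has at least one root by the fundamental theorem of algebra. So p is surjective onto ℂ, omitting no value.

Omitted value: no value.


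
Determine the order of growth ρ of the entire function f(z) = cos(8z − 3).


cos(w) is a linear combination of e^{iw} and e^{−iw} (or e^w, e^{−w} in the hyperbolic case), so |cos(w)| ≤ e^{|w|}. With w = 8z − 3, |w| ≤ 8|z| + 3 = 8r + 3 on |z| = r, giving M(r) ≤ e^{8r + 3}, so ρ ≤ 1. On a suitable ray (z = it for sin/cos; z = t for sinh/cosh, t real → ∞), |cos(8z − 3)| grows like e^{8|t|}/2, so ρ ≥ 1. Hence ρ = 1.
Therefore ρ = 1.

Order ρ = 1.


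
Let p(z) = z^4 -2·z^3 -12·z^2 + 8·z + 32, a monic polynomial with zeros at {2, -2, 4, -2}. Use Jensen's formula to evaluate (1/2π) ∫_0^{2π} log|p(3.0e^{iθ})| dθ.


Zeros: -2, -2, 2, 4; r = 3.0.
Inside |z| < r: -2, -2, 2. Outside (|z| ≥ r): 4.
p(0) = 32, so log|p(0)| = log(32) = 3.4657.
Apply Jensen: I(r) = log|p(0)| + Σ_k log(r/|z_k|), summed over zeros inside |z| < r.
  log(r/|z_k|) for z_k = 2: log(3.0/2) = 0.4055
  log(r/|z_k|) for z_k = -2: log(3.0/2) = 0.4055
  log(r/|z_k|) for z_k = -2: log(3.0/2) = 0.4055
  Outside zeros (4) contribute nothing to the Jensen sum.
Sum over inside zeros: 1.2164.
I(r) = log|p(0)| + (inside sum) = 3.4657 + 1.2164 = 4.6821.
Note: since some zeros are outside |z| ≤ r, the simplified n·log(r) form does NOT apply — only the inside zeros contribute.

I(r) ≈ 4.6821.


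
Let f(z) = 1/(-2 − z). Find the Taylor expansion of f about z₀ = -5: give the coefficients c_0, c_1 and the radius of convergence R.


Let w = z − z₀, so z = z₀ + w.
Then -2 − z = -2 − (z₀ + w) = (-2 − z₀) − w = 3 − w.
f(z) = 1/(3 − w) = (1/(3)) · 1/(1 − w/(3)) = Σ_{n≥0} w^n / (3)^(n+1).
So c_n = 1/(3)^(n+1):
  c_0 = 1/(3)^1 = 1/3.
  c_1 = 1/(3)^2 = 1/9.
The series is valid for |w/d| < 1, i.e. |z − z₀| < |d|.
Radius of convergence: R = |-2 − z₀| = |3| = 3 (distance from z₀ to the singularity z = -2).

c_0 = 1/3, c_1 = 1/9; R = 3.


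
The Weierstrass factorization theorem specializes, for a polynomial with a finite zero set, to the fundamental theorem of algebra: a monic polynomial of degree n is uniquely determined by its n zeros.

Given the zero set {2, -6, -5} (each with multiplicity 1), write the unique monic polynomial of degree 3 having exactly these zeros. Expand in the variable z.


The polynomial is p(z) = ∏_{α ∈ S} (z − α), where S = {2, -6, -5}.
Expanding the product yields: p(z) = z^3 + 9·z^2 + 8·z -60.
The resulting polynomial has degree 3 and real coefficients as required.

p(z) = z^3 + 9·z^2 + 8·z -60.


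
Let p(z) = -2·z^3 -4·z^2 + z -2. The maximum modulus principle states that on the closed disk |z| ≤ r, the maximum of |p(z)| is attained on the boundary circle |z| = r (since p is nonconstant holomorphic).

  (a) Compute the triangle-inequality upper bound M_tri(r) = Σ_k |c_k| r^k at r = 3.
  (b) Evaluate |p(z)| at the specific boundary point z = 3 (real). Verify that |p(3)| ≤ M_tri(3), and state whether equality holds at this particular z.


Coefficients: c_0 = -2, c_1 = 1, c_2 = -4, c_3 = -2. Radius r = 3.
Part (a). Triangle bound: M_tri(r) = Σ_k |c_k| r^k
  = |-2|·3^0 + |1|·3^1 + |-4|·3^2 + |-2|·3^3
  = 2 + 3 + 36 + 54 = 95.
This bounds M(r) := max_{|z|=r} |p(z)| from above; equality holds iff all terms c_k z^k can be made to align in phase at a single z on |z|=r.
Part (b). At z = 3 (real, on the circle |z| = r):
  p(3) = (-2)·3^0 + (1)·3^1 + (-4)·3^2 + (-2)·3^3 = -89.
  |p(3)| = 89.
Check: |p(3)| = 89 ≤ 95 = M_tri(3). ✓ Equality does not hold at z = 3 (the coefficients have mixed signs, so the terms do not all align in phase there).

M_tri(3) = 95; |p(3)| = 89; equality at z=3: no.


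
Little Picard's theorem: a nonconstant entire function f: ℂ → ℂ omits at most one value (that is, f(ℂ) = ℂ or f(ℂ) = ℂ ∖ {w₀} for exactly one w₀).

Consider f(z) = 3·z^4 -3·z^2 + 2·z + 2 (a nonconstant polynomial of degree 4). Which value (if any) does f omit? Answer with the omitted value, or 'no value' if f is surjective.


Little Picard bounds the complement of f(ℂ) to at most one point.
For every w ∈ ℂ, the equation p(z) − w = 0 is a nonconstant polynomial in z and hence has at least one root by the fundamental theorem of algebra. So p is surjective onto ℂ, omitting no value.

Omitted value: no value.


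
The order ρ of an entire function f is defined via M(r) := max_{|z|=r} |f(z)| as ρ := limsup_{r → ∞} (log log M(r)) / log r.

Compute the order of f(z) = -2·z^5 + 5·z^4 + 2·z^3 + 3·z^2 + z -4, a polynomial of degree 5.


|f(z)| ≤ Σ|c_k|·r^k = O(r^5) as r → ∞. Polynomial growth is O(e^{r^ε}) for every ε > 0 (since r^5/e^{r^ε} → 0), so ρ ≤ ε for all ε > 0, i.e. ρ = 0. Every nonconstant polynomial has order 0.
Therefore ρ = 0.

Order ρ = 0.


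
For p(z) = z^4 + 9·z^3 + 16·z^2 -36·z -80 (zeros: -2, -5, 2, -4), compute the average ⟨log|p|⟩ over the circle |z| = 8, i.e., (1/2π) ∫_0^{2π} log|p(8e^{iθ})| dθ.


Zeros: -5, -4, -2, 2; r = 8.
Inside |z| < r: -5, -4, -2, 2. Outside (|z| ≥ r): ∅.
p(0) = -80, so log|p(0)| = log(80) = 4.3820.
Apply Jensen: I(r) = log|p(0)| + Σ_k log(r/|z_k|), summed over zeros inside |z| < r.
  log(r/|z_k|) for z_k = -2: log(8/2) = 1.3863
  log(r/|z_k|) for z_k = -5: log(8/5) = 0.4700
  log(r/|z_k|) for z_k = 2: log(8/2) = 1.3863
  log(r/|z_k|) for z_k = -4: log(8/4) = 0.6931
Sum over inside zeros: 3.9357.
I(r) = log|p(0)| + (inside sum) = 4.3820 + 3.9357 = 8.3178.
Closed form (all zeros inside, monic): I(r) = n·log(r) = 4·log(8) = 8.3178. ✓

I(r) ≈ 8.3178.


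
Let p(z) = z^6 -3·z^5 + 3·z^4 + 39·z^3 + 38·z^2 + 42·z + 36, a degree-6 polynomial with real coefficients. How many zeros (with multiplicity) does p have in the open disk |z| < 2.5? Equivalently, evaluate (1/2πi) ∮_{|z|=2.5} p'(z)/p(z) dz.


The zeros of p are: -1, (3 + 3i), (3 - 3i), (0 + 1i), (0 - 1i), -2.
Their magnitudes are: 1, 4.243, 4.243, 1, 1, 2.
Zeros with |z| < R = 2.5: -1, (0 + 1i), (0 - 1i), -2.
Count = 4.
By the argument principle, (1/2πi) ∮_{|z|=R} p'(z)/p(z) dz equals exactly this count.

Number of zeros inside |z| < 2.5: 4.


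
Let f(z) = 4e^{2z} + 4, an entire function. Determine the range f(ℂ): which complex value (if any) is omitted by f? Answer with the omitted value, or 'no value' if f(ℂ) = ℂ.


Little Picard bounds the complement of f(ℂ) to at most one point.
e^{2z} is never zero on ℂ, so 4·e^{2z} takes every value in ℂ ∖ {0}. Adding 4 shifts the range to ℂ ∖ {4}. Thus f omits exactly the value 4.

Omitted value: 4.


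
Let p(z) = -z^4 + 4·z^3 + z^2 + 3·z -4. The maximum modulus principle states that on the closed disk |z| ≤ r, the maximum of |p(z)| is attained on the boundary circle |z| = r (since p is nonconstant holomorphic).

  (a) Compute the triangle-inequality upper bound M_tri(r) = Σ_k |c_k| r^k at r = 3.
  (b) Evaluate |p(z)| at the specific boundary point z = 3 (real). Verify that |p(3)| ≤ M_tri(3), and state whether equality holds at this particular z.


Coefficients: c_0 = -4, c_1 = 3, c_2 = 1, c_3 = 4, c_4 = -1. Radius r = 3.
Part (a). Triangle bound: M_tri(r) = Σ_k |c_k| r^k
  = |-4|·3^0 + |3|·3^1 + |1|·3^2 + |4|·3^3 + |-1|·3^4
  = 4 + 9 + 9 + 108 + 81 = 211.
This bounds M(r) := max_{|z|=r} |p(z)| from above; equality holds iff all terms c_k z^k can be made to align in phase at a single z on |z|=r.
Part (b). At z = 3 (real, on the circle |z| = r):
  p(3) = (-4)·3^0 + (3)·3^1 + (1)·3^2 + (4)·3^3 + (-1)·3^4 = 41.
  |p(3)| = 41.
Check: |p(3)| = 41 ≤ 211 = M_tri(3). ✓ Equality does not hold at z = 3 (the coefficients have mixed signs, so the terms do not all align in phase there).

M_tri(3) = 211; |p(3)| = 41; equality at z=3: no.


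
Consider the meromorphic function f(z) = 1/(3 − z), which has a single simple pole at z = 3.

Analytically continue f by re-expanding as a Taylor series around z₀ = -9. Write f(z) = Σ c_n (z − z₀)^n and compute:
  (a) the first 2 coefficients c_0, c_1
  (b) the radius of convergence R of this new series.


Let w = z − z₀, so z = z₀ + w.
Then 3 − z = 3 − (z₀ + w) = (3 − z₀) − w = 12 − w.
f(z) = 1/(12 − w) = (1/(12)) · 1/(1 − w/(12)) = Σ_{n≥0} w^n / (12)^(n+1).
So c_n = 1/(12)^(n+1):
  c_0 = 1/(12)^1 = 1/12.
  c_1 = 1/(12)^2 = 1/144.
The series is valid for |w/d| < 1, i.e. |z − z₀| < |d|.
Radius of convergence: R = |3 − z₀| = |12| = 12 (distance from z₀ to the singularity z = 3).

c_0 = 1/12, c_1 = 1/144; R = 12.


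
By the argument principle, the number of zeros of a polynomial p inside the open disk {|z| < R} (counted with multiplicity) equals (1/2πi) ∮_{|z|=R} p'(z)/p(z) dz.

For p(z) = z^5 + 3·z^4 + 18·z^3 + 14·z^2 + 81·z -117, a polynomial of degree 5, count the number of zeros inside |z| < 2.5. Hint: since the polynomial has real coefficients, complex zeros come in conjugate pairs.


The zeros of p are: (0 + 3i), (0 - 3i), 1, (-2 + 3i), (-2 - 3i).
Their magnitudes are: 3, 3, 1, 3.606, 3.606.
Zeros with |z| < R = 2.5: 1.
Count = 1.
By the argument principle, (1/2πi) ∮_{|z|=R} p'(z)/p(z) dz equals exactly this count.

Number of zeros inside |z| < 2.5: 1.


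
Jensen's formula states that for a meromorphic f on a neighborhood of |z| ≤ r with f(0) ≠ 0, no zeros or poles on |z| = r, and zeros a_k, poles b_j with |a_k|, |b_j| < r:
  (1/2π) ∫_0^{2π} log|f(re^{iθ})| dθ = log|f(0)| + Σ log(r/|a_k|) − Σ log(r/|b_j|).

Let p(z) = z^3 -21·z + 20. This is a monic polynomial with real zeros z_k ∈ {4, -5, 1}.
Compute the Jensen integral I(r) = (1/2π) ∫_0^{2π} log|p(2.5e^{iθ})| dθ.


Zeros: -5, 1, 4; r = 2.5.
Inside |z| < r: 1. Outside (|z| ≥ r): -5, 4.
p(0) = 20, so log|p(0)| = log(20) = 2.9957.
Apply Jensen: I(r) = log|p(0)| + Σ_k log(r/|z_k|), summed over zeros inside |z| < r.
  log(r/|z_k|) for z_k = 1: log(2.5/1) = 0.9163
  Outside zeros (-5, 4) contribute nothing to the Jensen sum.
Sum over inside zeros: 0.9163.
I(r) = log|p(0)| + (inside sum) = 2.9957 + 0.9163 = 3.9120.
Note: since some zeros are outside |z| ≤ r, the simplified n·log(r) form does NOT apply — only the inside zeros contribute.

I(r) ≈ 3.9120.


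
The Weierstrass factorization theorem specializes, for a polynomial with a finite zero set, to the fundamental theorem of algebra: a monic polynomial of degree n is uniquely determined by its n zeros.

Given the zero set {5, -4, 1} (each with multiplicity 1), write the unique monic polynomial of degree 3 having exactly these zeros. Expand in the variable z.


The polynomial is p(z) = ∏_{α ∈ S} (z − α), where S = {5, -4, 1}.
Expanding the product yields: p(z) = z^3 -2·z^2 -19·z + 20.
The resulting polynomial has degree 3 and real coefficients as required.

p(z) = z^3 -2·z^2 -19·z + 20.


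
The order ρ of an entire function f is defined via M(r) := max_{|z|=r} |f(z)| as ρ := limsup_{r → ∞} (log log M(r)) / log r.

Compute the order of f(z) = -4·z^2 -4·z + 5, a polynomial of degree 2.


|f(z)| ≤ Σ|c_k|·r^k = O(r^2) as r → ∞. Polynomial growth is O(e^{r^ε}) for every ε > 0 (since r^2/e^{r^ε} → 0), so ρ ≤ ε for all ε > 0, i.e. ρ = 0. Every nonconstant polynomial has order 0.
Therefore ρ = 0.

Order ρ = 0.


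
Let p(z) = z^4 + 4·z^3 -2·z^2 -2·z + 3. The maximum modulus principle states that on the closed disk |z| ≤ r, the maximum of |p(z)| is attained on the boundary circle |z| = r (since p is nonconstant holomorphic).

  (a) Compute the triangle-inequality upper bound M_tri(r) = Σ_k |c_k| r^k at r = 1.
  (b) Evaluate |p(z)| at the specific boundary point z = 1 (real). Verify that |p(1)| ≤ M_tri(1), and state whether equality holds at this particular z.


Coefficients: c_0 = 3, c_1 = -2, c_2 = -2, c_3 = 4, c_4 = 1. Radius r = 1.
Part (a). Triangle bound: M_tri(r) = Σ_k |c_k| r^k
  = |3|·1^0 + |-2|·1^1 + |-2|·1^2 + |4|·1^3 + |1|·1^4
  = 3 + 2 + 2 + 4 + 1 = 12.
This bounds M(r) := max_{|z|=r} |p(z)| from above; equality holds iff all terms c_k z^k can be made to align in phase at a single z on |z|=r.
Part (b). At z = 1 (real, on the circle |z| = r):
  p(1) = (3)·1^0 + (-2)·1^1 + (-2)·1^2 + (4)·1^3 + (1)·1^4 = 4.
  |p(1)| = 4.
Check: |p(1)| = 4 ≤ 12 = M_tri(1). ✓ Equality does not hold at z = 1 (the coefficients have mixed signs, so the terms do not all align in phase there).

M_tri(1) = 12; |p(1)| = 4; equality at z=1: no.


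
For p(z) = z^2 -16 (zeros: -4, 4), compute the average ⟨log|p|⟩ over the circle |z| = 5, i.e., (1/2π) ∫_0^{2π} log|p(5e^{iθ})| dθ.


Zeros: -4, 4; r = 5.
Inside |z| < r: -4, 4. Outside (|z| ≥ r): ∅.
p(0) = -16, so log|p(0)| = log(16) = 2.7726.
Apply Jensen: I(r) = log|p(0)| + Σ_k log(r/|z_k|), summed over zeros inside |z| < r.
  log(r/|z_k|) for z_k = -4: log(5/4) = 0.2231
  log(r/|z_k|) for z_k = 4: log(5/4) = 0.2231
Sum over inside zeros: 0.4463.
I(r) = log|p(0)| + (inside sum) = 2.7726 + 0.4463 = 3.2189.
Closed form (all zeros inside, monic): I(r) = n·log(r) = 2·log(5) = 3.2189. ✓

I(r) ≈ 3.2189.


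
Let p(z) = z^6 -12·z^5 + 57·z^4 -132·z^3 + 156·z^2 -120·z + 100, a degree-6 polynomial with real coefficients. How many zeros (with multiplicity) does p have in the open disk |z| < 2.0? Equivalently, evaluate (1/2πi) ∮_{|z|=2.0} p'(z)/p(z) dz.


The zeros of p are: (3 + 1i), (3 - 1i), (0 + 1i), (0 - 1i), (3 + 1i), (3 - 1i).
Their magnitudes are: 3.162, 3.162, 1, 1, 3.162, 3.162.
Zeros with |z| < R = 2.0: (0 + 1i), (0 - 1i).
Count = 2.
By the argument principle, (1/2πi) ∮_{|z|=R} p'(z)/p(z) dz equals exactly this count.

Number of zeros inside |z| < 2.0: 2.


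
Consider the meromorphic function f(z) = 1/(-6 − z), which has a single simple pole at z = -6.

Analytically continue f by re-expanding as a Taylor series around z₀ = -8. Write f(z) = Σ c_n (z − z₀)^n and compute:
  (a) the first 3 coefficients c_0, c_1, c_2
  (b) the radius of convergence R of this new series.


Let w = z − z₀, so z = z₀ + w.
Then -6 − z = -6 − (z₀ + w) = (-6 − z₀) − w = 2 − w.
f(z) = 1/(2 − w) = (1/(2)) · 1/(1 − w/(2)) = Σ_{n≥0} w^n / (2)^(n+1).
So c_n = 1/(2)^(n+1):
  c_0 = 1/(2)^1 = 1/2.
  c_1 = 1/(2)^2 = 1/4.
  c_2 = 1/(2)^3 = 1/8.
The series is valid for |w/d| < 1, i.e. |z − z₀| < |d|.
Radius of convergence: R = |-6 − z₀| = |2| = 2 (distance from z₀ to the singularity z = -6).

c_0 = 1/2, c_1 = 1/4, c_2 = 1/8; R = 2.


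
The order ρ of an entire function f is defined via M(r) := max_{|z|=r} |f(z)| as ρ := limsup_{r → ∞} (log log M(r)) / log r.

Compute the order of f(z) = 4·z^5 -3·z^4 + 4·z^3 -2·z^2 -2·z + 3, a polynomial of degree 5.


|f(z)| ≤ Σ|c_k|·r^k = O(r^5) as r → ∞. Polynomial growth is O(e^{r^ε}) for every ε > 0 (since r^5/e^{r^ε} → 0), so ρ ≤ ε for all ε > 0, i.e. ρ = 0. Every nonconstant polynomial has order 0.
Therefore ρ = 0.

Order ρ = 0.


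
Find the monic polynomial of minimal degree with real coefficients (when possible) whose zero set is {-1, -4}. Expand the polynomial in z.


The polynomial is p(z) = ∏_{α ∈ S} (z − α), where S = {-1, -4}.
Expanding the product yields: p(z) = z^2 + 5·z + 4.
The resulting polynomial has degree 2 and real coefficients as required.

p(z) = z^2 + 5·z + 4.


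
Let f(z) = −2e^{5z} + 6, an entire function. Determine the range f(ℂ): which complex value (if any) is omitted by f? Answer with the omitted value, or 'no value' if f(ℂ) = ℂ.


Little Picard bounds the complement of f(ℂ) to at most one point.
e^{5z} is never zero on ℂ, so -2·e^{5z} takes every value in ℂ ∖ {0}. Adding 6 shifts the range to ℂ ∖ {6}. Thus f omits exactly the value 6.

Omitted value: 6.


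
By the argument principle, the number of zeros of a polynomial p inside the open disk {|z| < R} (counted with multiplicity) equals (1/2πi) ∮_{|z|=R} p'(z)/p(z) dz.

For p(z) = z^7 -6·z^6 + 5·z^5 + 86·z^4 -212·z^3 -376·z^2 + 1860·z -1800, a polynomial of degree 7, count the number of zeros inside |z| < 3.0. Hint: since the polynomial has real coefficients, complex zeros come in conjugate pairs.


The zeros of p are: (2 + 1i), (2 - 1i), (-3 + 1i), (-3 - 1i), (3 + 3i), (3 - 3i), 2.
Their magnitudes are: 2.236, 2.236, 3.162, 3.162, 4.243, 4.243, 2.
Zeros with |z| < R = 3.0: (2 + 1i), (2 - 1i), 2.
Count = 3.
By the argument principle, (1/2πi) ∮_{|z|=R} p'(z)/p(z) dz equals exactly this count.

Number of zeros inside |z| < 3.0: 3.


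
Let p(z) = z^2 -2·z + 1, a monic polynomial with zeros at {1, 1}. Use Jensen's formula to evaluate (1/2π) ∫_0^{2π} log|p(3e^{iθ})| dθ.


Zeros: 1, 1; r = 3.
Inside |z| < r: 1, 1. Outside (|z| ≥ r): ∅.
p(0) = 1, so log|p(0)| = log(1) = 0.0000.
Apply Jensen: I(r) = log|p(0)| + Σ_k log(r/|z_k|), summed over zeros inside |z| < r.
  log(r/|z_k|) for z_k = 1: log(3/1) = 1.0986
  log(r/|z_k|) for z_k = 1: log(3/1) = 1.0986
Sum over inside zeros: 2.1972.
I(r) = log|p(0)| + (inside sum) = 0.0000 + 2.1972 = 2.1972.
Closed form (all zeros inside, monic): I(r) = n·log(r) = 2·log(3) = 2.1972. ✓

I(r) ≈ 2.1972.


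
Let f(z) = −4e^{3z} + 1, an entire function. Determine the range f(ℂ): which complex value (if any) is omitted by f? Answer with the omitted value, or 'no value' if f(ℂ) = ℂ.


Little Picard bounds the complement of f(ℂ) to at most one point.
e^{3z} is never zero on ℂ, so -4·e^{3z} takes every value in ℂ ∖ {0}. Adding 1 shifts the range to ℂ ∖ {1}. Thus f omits exactly the value 1.

Omitted value: 1.


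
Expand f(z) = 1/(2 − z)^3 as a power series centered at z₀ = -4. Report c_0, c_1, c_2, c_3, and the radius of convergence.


Let w = z − z₀, so z = z₀ + w.
Then 2 − z = 2 − (z₀ + w) = (2 − z₀) − w = 6 − w.
f(z) = 1/(6 − w)^3 = (1/(6)^3) · (1 − w/(6))^{−3}.
By the binomial series (1−u)^{−3} = Σ_{n≥0} C(n+2, 2) u^n for |u|<1, with u = w/(6):
  c_n = C(n+2, 2) / (6)^(n+3).
  c_0 = 1/(6)^3 = 1/216.
  c_1 = 3/(6)^4 = 1/432.
  c_2 = 6/(6)^5 = 1/1296.
  c_3 = 10/(6)^6 = 5/23328.
The series is valid for |w/d| < 1, i.e. |z − z₀| < |d|.
Radius of convergence: R = |2 − z₀| = |6| = 6 (distance from z₀ to the singularity z = 2).

c_0 = 1/216, c_1 = 1/432, c_2 = 1/1296, c_3 = 5/23328; R = 6.


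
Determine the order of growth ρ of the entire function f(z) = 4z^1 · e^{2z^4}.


M(r) = max_{|z|=r} |4|·|z|^1·|e^{2z^4}| = 4·r^1 · e^{2r^4} (the factors attain their maxima compatibly on |z|=r). Then log M(r) = log 4 + 1·log r + 2r^4, dominated by the last term, so log log M(r) ~ 4·log r. The polynomial factor 4z^1 contributes only a log r term and does not affect the order. ρ = 4.
Therefore ρ = 4.

Order ρ = 4.


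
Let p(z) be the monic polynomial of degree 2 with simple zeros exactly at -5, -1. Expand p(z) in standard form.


The polynomial is p(z) = ∏_{α ∈ S} (z − α), where S = {-5, -1}.
Expanding the product yields: p(z) = z^2 + 6·z + 5.
The resulting polynomial has degree 2 and real coefficients as required.

p(z) = z^2 + 6·z + 5.


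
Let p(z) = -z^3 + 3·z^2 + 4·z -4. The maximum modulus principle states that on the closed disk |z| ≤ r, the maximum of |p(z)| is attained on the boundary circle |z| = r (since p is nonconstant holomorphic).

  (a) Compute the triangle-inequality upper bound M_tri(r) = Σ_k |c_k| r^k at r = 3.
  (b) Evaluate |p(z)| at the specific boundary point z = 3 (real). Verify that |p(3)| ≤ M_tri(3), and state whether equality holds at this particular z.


Coefficients: c_0 = -4, c_1 = 4, c_2 = 3, c_3 = -1. Radius r = 3.
Part (a). Triangle bound: M_tri(r) = Σ_k |c_k| r^k
  = |-4|·3^0 + |4|·3^1 + |3|·3^2 + |-1|·3^3
  = 4 + 12 + 27 + 27 = 70.
This bounds M(r) := max_{|z|=r} |p(z)| from above; equality holds iff all terms c_k z^k can be made to align in phase at a single z on |z|=r.
Part (b). At z = 3 (real, on the circle |z| = r):
  p(3) = (-4)·3^0 + (4)·3^1 + (3)·3^2 + (-1)·3^3 = 8.
  |p(3)| = 8.
Check: |p(3)| = 8 ≤ 70 = M_tri(3). ✓ Equality does not hold at z = 3 (the coefficients have mixed signs, so the terms do not all align in phase there).

M_tri(3) = 70; |p(3)| = 8; equality at z=3: no.


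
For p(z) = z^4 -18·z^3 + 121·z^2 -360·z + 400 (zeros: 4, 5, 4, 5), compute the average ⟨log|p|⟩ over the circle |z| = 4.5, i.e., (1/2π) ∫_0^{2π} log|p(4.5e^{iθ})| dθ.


Zeros: 4, 4, 5, 5; r = 4.5.
Inside |z| < r: 4, 4. Outside (|z| ≥ r): 5, 5.
p(0) = 400, so log|p(0)| = log(400) = 5.9915.
Apply Jensen: I(r) = log|p(0)| + Σ_k log(r/|z_k|), summed over zeros inside |z| < r.
  log(r/|z_k|) for z_k = 4: log(4.5/4) = 0.1178
  log(r/|z_k|) for z_k = 4: log(4.5/4) = 0.1178
  Outside zeros (5, 5) contribute nothing to the Jensen sum.
Sum over inside zeros: 0.2356.
I(r) = log|p(0)| + (inside sum) = 5.9915 + 0.2356 = 6.2270.
Note: since some zeros are outside |z| ≤ r, the simplified n·log(r) form does NOT apply — only the inside zeros contribute.

I(r) ≈ 6.2270.
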